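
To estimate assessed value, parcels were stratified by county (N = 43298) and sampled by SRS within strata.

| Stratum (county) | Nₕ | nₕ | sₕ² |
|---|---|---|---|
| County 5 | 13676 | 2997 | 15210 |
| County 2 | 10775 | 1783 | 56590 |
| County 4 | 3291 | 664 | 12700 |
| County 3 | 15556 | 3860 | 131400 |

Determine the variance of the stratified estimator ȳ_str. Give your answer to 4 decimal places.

5.4276

Var(ȳ_str) = Σₕ Wₕ²(1 − fₕ)sₕ²/nₕ with Wₕ = Nₕ/N, N = 43298.
County 5: Wₕ = 0.31585755; term = 0.31585755²·(1 − 0.21914302)·15210/2997 = 0.39536341.
County 2: Wₕ = 0.24885676; term = 0.24885676²·(1 − 0.16547564)·56590/1783 = 1.6403112.
County 4: Wₕ = 0.07600813; term = 0.07600813²·(1 − 0.20176238)·12700/664 = 0.088203928.
County 3: Wₕ = 0.35927756; term = 0.35927756²·(1 − 0.24813577)·131400/3860 = 3.3037539.
Sum = 5.4276324.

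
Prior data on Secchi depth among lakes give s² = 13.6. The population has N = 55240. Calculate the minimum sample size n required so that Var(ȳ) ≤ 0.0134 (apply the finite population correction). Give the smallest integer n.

997

Without fpc, n₀ = s²/D = 13.6/0.0134 = 1014.9254.
With fpc, (1 − n/N)·s²/n ≤ D requires n ≥ n₀/(1 + n₀/N) = 1014.9254/(1 + 1014.9254/55240) = 996.6146.
Rounding up, n = 997.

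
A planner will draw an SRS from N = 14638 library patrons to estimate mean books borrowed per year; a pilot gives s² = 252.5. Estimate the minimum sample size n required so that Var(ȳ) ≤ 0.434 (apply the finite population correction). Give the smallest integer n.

Without fpc, n₀ = s²/D = 252.5/0.434 = 581.7972.
With fpc, (1 − n/N)·s²/n ≤ D requires n ≥ n₀/(1 + n₀/N) = 581.7972/(1 + 581.7972/14638) = 559.5572.
Rounding up, n = 560.

560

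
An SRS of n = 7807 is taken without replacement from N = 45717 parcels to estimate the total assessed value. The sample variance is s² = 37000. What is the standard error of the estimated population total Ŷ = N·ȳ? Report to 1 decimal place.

Var(Ŷ) = N²·Var(ȳ) = N²·(1 − n/N)·s²/n.
f = 7807/45717 = 0.17076799; Var(ȳ) = 0.82923201·37000/7807 = 3.9300095.
Var(Ŷ) = 45717² · 3.9300095 = 8.2138931 × 10^9.
SE(Ŷ) = √(8.2138931 × 10^9) = 90630.5.

90630.5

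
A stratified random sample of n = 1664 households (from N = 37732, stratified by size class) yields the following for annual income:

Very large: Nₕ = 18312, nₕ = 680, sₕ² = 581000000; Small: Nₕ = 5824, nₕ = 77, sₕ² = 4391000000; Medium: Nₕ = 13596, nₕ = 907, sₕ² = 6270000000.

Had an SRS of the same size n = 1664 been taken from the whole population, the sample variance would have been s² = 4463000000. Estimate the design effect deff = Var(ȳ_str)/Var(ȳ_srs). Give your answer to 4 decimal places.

Var(ȳ_str) = Σ Wₕ²(1−fₕ)sₕ²/nₕ with Wₕ = Nₕ/37732:
  Very large: (18312/37732)²·(1−680/18312)·581000000/680 = 193769.28
  Small: (5824/37732)²·(1−77/5824)·4391000000/77 = 1.3406507 × 10^6
  Medium: (13596/37732)²·(1−907/13596)·6270000000/907 = 837681.95
  → Var(ȳ_str) = 2.3721019 × 10^6.
Var(ȳ_srs) = (1 − 1664/37732)·4463000000/1664 = 2.5638098 × 10^6.
deff = (2.3721019 × 10^6) / (2.5638098 × 10^6) = 0.9252.

0.9252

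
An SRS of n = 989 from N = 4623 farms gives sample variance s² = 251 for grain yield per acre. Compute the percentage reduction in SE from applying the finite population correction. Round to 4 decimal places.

11.3394

f = n/N = 989/4623 = 0.21393035.
SE_no-fpc = √(s²/n) = 0.50377744; SE_fpc = √((1−f)s²/n) = 0.44665195.
Ratio = √(1−f) = 0.88660569. Reduction = 100·(1 − 0.88660569) = 11.3394%.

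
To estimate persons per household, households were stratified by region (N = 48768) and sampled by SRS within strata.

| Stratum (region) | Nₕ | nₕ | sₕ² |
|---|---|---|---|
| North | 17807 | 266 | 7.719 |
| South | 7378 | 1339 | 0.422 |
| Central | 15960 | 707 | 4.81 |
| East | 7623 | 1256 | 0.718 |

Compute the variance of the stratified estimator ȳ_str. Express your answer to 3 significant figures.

0.00453

Var(ȳ_str) = Σₕ Wₕ²(1 − fₕ)sₕ²/nₕ with Wₕ = Nₕ/N, N = 48768.
North: Wₕ = 0.36513698; term = 0.36513698²·(1 − 0.01493795)·7.719/266 = 0.0038111375.
South: Wₕ = 0.15128773; term = 0.15128773²·(1 − 0.18148550)·0.422/1339 = 5.9042626 × 10^-6.
Central: Wₕ = 0.32726378; term = 0.32726378²·(1 − 0.04429825)·4.81/707 = 6.9637622 × 10^-4.
East: Wₕ = 0.15631152; term = 0.15631152²·(1 − 0.16476453)·0.718/1256 = 1.16661 × 10^-5.
Sum = 0.0045250841.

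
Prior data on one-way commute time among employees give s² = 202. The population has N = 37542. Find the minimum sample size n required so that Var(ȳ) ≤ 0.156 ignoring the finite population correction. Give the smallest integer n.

1295

Without fpc, n₀ = s²/D = 202/0.156 = 1294.8718.
Rounding up, n = 1295.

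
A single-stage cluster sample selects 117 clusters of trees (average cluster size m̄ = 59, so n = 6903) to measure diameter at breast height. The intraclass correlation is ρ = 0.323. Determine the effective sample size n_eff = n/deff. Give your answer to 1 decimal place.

deff = 1 + (59 − 1)·0.323 = 1 + 18.734 = 19.734.
n_eff = 6903 / 19.734 = 349.8.

349.8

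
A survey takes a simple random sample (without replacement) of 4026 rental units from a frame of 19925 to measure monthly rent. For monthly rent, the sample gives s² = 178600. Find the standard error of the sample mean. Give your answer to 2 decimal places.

Under SRS without replacement, Var(ȳ) = (1 − f)·s²/n with f = n/N = 4026/19925 = 0.20205772.
Var(ȳ) = (1 − 0.20205772)·178600/4026 = 0.79794228·44.361649 = 35.398036.
SE(ȳ) = √(35.398036) = 5.95.

5.95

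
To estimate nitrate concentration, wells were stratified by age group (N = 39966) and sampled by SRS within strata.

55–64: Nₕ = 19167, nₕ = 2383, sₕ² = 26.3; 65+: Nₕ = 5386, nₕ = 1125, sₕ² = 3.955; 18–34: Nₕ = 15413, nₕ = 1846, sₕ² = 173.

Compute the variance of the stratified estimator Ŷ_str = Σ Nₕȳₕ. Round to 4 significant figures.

Var(Ŷ_str) = Σₕ Nₕ²(1 − fₕ)sₕ²/nₕ.
55–64: 19167²·(1 − 2383/19167)·26.3/2383 = 3.550433 × 10^6.
65+: 5386²·(1 − 1125/5386)·3.955/1125 = 80681.107.
18–34: 15413²·(1 − 1846/15413)·173/1846 = 1.9596811 × 10^7.
Sum = 2.3227925 × 10^7.

2.323 × 10^7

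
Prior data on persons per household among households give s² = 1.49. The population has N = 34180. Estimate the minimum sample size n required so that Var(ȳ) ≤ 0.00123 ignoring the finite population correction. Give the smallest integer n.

Without fpc, n₀ = s²/D = 1.49/0.00123 = 1211.3821.
Rounding up, n = 1212.

1212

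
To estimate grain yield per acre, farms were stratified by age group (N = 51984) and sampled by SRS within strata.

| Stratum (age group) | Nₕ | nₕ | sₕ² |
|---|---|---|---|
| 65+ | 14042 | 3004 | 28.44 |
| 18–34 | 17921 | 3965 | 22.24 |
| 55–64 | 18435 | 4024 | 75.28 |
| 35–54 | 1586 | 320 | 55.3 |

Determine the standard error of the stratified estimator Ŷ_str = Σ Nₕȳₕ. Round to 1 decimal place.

2861.3

Var(Ŷ_str) = Σₕ Nₕ²(1 − fₕ)sₕ²/nₕ.
65+: 14042²·(1 − 3004/14042)·28.44/3004 = 1.4674017 × 10^6.
18–34: 17921²·(1 − 3965/17921)·22.24/3965 = 1.4028615 × 10^6.
55–64: 18435²·(1 − 4024/18435)·75.28/4024 = 4.9700287 × 10^6.
35–54: 1586²·(1 − 320/1586)·55.3/320 = 346986.07.
Sum = 8.187278 × 10^6.
SE = √(8.187278 × 10^6) = 2861.3.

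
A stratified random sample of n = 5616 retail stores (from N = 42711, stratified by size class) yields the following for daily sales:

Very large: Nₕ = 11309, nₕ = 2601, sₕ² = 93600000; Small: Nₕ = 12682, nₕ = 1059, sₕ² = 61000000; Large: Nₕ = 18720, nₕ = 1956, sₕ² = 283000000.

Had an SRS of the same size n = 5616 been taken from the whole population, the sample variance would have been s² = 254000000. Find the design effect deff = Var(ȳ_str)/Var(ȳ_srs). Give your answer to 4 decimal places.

Var(ȳ_str) = Σ Wₕ²(1−fₕ)sₕ²/nₕ with Wₕ = Nₕ/42711:
  Very large: (11309/42711)²·(1−2601/11309)·93600000/2601 = 1942.6682
  Small: (12682/42711)²·(1−1059/12682)·61000000/1059 = 4654.3644
  Large: (18720/42711)²·(1−1956/18720)·283000000/1956 = 24889.811
  → Var(ȳ_str) = 31486.844.
Var(ȳ_srs) = (1 − 5616/42711)·254000000/5616 = 39280.974.
deff = 31486.844 / 39280.974 = 0.8016.

0.8016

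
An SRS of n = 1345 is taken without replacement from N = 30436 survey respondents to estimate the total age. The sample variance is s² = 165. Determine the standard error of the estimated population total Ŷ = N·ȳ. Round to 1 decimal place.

10422.1

Var(Ŷ) = N²·Var(ȳ) = N²·(1 − n/N)·s²/n.
f = 1345/30436 = 0.04419109; Var(ȳ) = 0.95580891·165/1345 = 0.11725537.
Var(Ŷ) = 30436² · 0.11725537 = 1.0861952 × 10^8.
SE(Ŷ) = √(1.0861952 × 10^8) = 10422.1.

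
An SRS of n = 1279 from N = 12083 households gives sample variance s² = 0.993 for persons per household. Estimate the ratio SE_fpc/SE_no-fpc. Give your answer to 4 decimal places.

0.9456

f = n/N = 1279/12083 = 0.10585120.
SE_no-fpc = √(s²/n) = 0.027863736; SE_fpc = √((1−f)s²/n) = 0.026347794.
Ratio = √(1−f) = 0.94559442.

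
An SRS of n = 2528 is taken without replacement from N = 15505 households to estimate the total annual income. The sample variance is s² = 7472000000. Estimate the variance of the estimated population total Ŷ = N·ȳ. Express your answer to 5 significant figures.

5.9471 × 10^14

Var(Ŷ) = N²·Var(ȳ) = N²·(1 − n/N)·s²/n.
f = 2528/15505 = 0.16304418; Var(ȳ) = 0.83695582·7472000000/2528 = 2.4737871 × 10^6.
Var(Ŷ) = 15505² · (2.4737871 × 10^6) = 5.9471085 × 10^14.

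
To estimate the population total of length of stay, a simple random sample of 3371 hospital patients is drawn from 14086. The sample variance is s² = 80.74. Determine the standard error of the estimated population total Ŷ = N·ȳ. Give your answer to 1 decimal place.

Var(Ŷ) = N²·Var(ȳ) = N²·(1 − n/N)·s²/n.
f = 3371/14086 = 0.23931563; Var(ȳ) = 0.76068437·80.74/3371 = 0.018219417.
Var(Ŷ) = 14086² · 0.018219417 = 3.6150128 × 10^6.
SE(Ŷ) = √(3.6150128 × 10^6) = 1901.3.

1901.3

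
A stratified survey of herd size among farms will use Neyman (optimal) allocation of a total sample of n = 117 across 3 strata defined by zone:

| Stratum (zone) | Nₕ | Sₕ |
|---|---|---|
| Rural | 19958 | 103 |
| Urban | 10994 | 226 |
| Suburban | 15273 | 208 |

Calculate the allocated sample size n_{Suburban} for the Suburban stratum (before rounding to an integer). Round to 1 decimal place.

48.2

Neyman allocation: nₕ = n·NₕSₕ / Σⱼ NⱼSⱼ.
Σ NⱼSⱼ = 19958·103 + 10994·226 + 15273·208 = 7.717102 × 10^6.
n_{Suburban} = 117·15273·208 / (7.717102 × 10^6) = 48.2.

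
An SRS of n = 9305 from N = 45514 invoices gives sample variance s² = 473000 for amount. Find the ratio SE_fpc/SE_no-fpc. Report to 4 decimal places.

0.8919

f = n/N = 9305/45514 = 0.20444259.
SE_no-fpc = √(s²/n) = 7.1297185; SE_fpc = √((1−f)s²/n) = 6.3592829.
Ratio = √(1−f) = 0.89194025.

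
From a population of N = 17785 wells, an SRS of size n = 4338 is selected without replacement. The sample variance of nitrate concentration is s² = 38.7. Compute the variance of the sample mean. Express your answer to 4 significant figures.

Under SRS without replacement, Var(ȳ) = (1 − f)·s²/n with f = n/N = 4338/17785 = 0.24391341.
Var(ȳ) = (1 − 0.24391341)·38.7/4338 = 0.75608659·0.0089211618 = 0.0067451708.

0.006745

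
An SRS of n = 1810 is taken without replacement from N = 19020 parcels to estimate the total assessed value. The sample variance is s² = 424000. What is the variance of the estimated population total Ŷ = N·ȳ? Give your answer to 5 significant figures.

7.6679 × 10^10

Var(Ŷ) = N²·Var(ȳ) = N²·(1 − n/N)·s²/n.
f = 1810/19020 = 0.09516299; Var(ȳ) = 0.90483701·424000/1810 = 211.96182.
Var(Ŷ) = 19020² · 211.96182 = 7.6679393 × 10^10.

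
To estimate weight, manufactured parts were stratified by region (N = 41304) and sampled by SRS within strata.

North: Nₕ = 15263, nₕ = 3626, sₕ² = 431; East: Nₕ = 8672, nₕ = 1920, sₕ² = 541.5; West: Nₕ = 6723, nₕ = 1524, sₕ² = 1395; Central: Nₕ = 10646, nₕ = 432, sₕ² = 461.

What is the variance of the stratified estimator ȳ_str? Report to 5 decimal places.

0.10883

Var(ȳ_str) = Σₕ Wₕ²(1 − fₕ)sₕ²/nₕ with Wₕ = Nₕ/N, N = 41304.
North: Wₕ = 0.36952837; term = 0.36952837²·(1 − 0.23756797)·431/3626 = 0.012375028.
East: Wₕ = 0.20995545; term = 0.20995545²·(1 − 0.22140221)·541.5/1920 = 0.0096797627.
West: Wₕ = 0.16276874; term = 0.16276874²·(1 − 0.22668452)·1395/1524 = 0.018753742.
Central: Wₕ = 0.25774743; term = 0.25774743²·(1 − 0.04057862)·461/432 = 0.068016655.
Sum = 0.10882519.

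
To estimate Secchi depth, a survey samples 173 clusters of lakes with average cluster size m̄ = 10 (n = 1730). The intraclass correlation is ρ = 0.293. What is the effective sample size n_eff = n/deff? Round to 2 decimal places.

475.67

deff = 1 + (10 − 1)·0.293 = 1 + 2.637 = 3.637.
n_eff = 1730 / 3.637 = 475.67.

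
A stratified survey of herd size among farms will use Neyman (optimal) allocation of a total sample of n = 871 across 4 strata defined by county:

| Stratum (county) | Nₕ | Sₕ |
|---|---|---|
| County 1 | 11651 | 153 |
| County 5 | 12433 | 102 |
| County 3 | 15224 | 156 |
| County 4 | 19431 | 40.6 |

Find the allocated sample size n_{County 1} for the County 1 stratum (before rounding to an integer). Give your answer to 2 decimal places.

249.84

Neyman allocation: nₕ = n·NₕSₕ / Σⱼ NⱼSⱼ.
Σ NⱼSⱼ = 11651·153 + 12433·102 + 15224·156 + 19431·40.6 = 6.2146116 × 10^6.
n_{County 1} = 871·11651·153 / (6.2146116 × 10^6) = 249.84.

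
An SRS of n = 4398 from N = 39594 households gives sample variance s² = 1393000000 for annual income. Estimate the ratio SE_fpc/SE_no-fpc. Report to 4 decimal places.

0.9428

f = n/N = 4398/39594 = 0.11107744.
SE_no-fpc = √(s²/n) = 562.79204; SE_fpc = √((1−f)s²/n) = 530.61547.
Ratio = √(1−f) = 0.94282690.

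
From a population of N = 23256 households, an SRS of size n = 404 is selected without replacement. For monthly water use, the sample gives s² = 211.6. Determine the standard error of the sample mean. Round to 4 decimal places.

0.7174

Under SRS without replacement, Var(ȳ) = (1 − f)·s²/n with f = n/N = 404/23256 = 0.01737186.
Var(ȳ) = (1 − 0.01737186)·211.6/404 = 0.98262814·0.52376238 = 0.51466365.
SE(ȳ) = √(0.51466365) = 0.7174.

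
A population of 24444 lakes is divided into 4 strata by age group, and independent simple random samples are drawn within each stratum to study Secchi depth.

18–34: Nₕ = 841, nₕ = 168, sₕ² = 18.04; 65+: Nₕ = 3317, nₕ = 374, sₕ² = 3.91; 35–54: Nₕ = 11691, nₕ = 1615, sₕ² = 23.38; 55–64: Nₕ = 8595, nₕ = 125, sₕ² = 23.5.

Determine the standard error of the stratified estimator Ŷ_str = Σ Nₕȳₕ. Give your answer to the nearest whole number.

3944

Var(Ŷ_str) = Σₕ Nₕ²(1 − fₕ)sₕ²/nₕ.
18–34: 841²·(1 − 168/841)·18.04/168 = 60776.867.
65+: 3317²·(1 − 374/3317)·3.91/374 = 102056.55.
35–54: 11691²·(1 − 1615/11691)·23.38/1615 = 1.7053432 × 10^6.
55–64: 8595²·(1 − 125/8595)·23.5/125 = 1.3686334 × 10^7.
Sum = 1.5554511 × 10^7.
SE = √(1.5554511 × 10^7) = 3944.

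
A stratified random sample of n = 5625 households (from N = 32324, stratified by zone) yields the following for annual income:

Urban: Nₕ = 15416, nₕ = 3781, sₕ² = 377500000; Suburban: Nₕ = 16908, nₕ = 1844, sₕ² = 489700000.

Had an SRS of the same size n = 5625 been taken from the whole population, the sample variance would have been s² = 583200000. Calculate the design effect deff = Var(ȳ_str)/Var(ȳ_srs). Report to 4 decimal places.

Var(ȳ_str) = Σ Wₕ²(1−fₕ)sₕ²/nₕ with Wₕ = Nₕ/32324:
  Urban: (15416/32324)²·(1−3781/15416)·377500000/3781 = 17139.501
  Suburban: (16908/32324)²·(1−1844/16908)·489700000/1844 = 64736.846
  → Var(ȳ_str) = 81876.347.
Var(ȳ_srs) = (1 − 5625/32324)·583200000/5625 = 85637.679.
deff = 81876.347 / 85637.679 = 0.9561.

0.9561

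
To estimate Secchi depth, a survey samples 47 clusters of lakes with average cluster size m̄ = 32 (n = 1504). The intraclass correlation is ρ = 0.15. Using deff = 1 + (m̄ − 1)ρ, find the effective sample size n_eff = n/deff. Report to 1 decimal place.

deff = 1 + (32 − 1)·0.15 = 1 + 4.65 = 5.65.
n_eff = 1504 / 5.65 = 266.2.

266.2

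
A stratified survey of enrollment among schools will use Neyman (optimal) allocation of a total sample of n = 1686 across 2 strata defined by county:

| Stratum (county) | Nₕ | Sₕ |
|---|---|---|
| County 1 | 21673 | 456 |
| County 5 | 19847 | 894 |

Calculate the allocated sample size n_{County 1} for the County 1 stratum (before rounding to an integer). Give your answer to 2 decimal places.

603.15

Neyman allocation: nₕ = n·NₕSₕ / Σⱼ NⱼSⱼ.
Σ NⱼSⱼ = 21673·456 + 19847·894 = 2.7626106 × 10^7.
n_{County 1} = 1686·21673·456 / (2.7626106 × 10^7) = 603.15.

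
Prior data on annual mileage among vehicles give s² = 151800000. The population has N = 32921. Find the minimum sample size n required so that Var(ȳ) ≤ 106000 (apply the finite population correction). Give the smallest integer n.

1373

Without fpc, n₀ = s²/D = 151800000/106000 = 1432.0755.
With fpc, (1 − n/N)·s²/n ≤ D requires n ≥ n₀/(1 + n₀/N) = 1432.0755/(1 + 1432.0755/32921) = 1372.3766.
Rounding up, n = 1373.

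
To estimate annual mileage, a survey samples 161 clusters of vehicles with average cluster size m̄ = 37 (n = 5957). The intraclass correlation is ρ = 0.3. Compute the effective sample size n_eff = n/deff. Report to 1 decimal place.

deff = 1 + (37 − 1)·0.3 = 1 + 10.8 = 11.8.
n_eff = 5957 / 11.8 = 504.8.

504.8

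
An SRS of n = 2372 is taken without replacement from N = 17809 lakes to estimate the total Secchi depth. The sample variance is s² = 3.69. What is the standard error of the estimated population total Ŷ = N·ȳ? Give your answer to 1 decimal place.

Var(Ŷ) = N²·Var(ȳ) = N²·(1 − n/N)·s²/n.
f = 2372/17809 = 0.13319108; Var(ȳ) = 0.86680892·3.69/2372 = 0.0013484506.
Var(Ŷ) = 17809² · 0.0013484506 = 427675.24.
SE(Ŷ) = √(427675.24) = 654.0.

654.0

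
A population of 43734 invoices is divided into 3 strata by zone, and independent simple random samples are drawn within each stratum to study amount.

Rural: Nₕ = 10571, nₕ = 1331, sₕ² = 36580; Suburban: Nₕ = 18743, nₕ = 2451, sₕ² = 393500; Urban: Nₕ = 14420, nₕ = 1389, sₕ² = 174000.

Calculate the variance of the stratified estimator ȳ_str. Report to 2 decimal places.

39.34

Var(ȳ_str) = Σₕ Wₕ²(1 − fₕ)sₕ²/nₕ with Wₕ = Nₕ/N, N = 43734.
Rural: Wₕ = 0.24171125; term = 0.24171125²·(1 − 0.12591051)·36580/1331 = 1.4035093.
Suburban: Wₕ = 0.42856816; term = 0.42856816²·(1 − 0.13076882)·393500/2451 = 25.631648.
Urban: Wₕ = 0.32972058; term = 0.32972058²·(1 − 0.09632455)·174000/1389 = 12.306983.
Sum = 39.34214.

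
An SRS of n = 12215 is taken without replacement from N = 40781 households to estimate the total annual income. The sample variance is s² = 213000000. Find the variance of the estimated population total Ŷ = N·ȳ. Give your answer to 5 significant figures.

2.0314 × 10^13

Var(Ŷ) = N²·Var(ȳ) = N²·(1 − n/N)·s²/n.
f = 12215/40781 = 0.29952674; Var(ȳ) = 0.70047326·213000000/12215 = 12214.556.
Var(Ŷ) = 40781² · 12214.556 = 2.0313905 × 10^13.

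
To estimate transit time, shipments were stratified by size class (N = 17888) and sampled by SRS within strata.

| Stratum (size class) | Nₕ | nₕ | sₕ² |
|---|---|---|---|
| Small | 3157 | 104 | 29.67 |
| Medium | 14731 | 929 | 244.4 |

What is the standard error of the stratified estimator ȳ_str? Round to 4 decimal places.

Var(ȳ_str) = Σₕ Wₕ²(1 − fₕ)sₕ²/nₕ with Wₕ = Nₕ/N, N = 17888.
Small: Wₕ = 0.17648703; term = 0.17648703²·(1 − 0.03294267)·29.67/104 = 0.0085933405.
Medium: Wₕ = 0.82351297; term = 0.82351297²·(1 − 0.06306429)·244.4/929 = 0.16716146.
Sum = 0.1757548.
SE = √(0.1757548) = 0.4192.

0.4192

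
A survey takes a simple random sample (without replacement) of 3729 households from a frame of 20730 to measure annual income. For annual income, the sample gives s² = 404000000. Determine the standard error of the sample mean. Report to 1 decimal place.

298.1

Under SRS without replacement, Var(ȳ) = (1 − f)·s²/n with f = n/N = 3729/20730 = 0.17988423.
Var(ȳ) = (1 − 0.17988423)·404000000/3729 = 0.82011577·108340.04 = 88851.374.
SE(ȳ) = √(88851.374) = 298.1.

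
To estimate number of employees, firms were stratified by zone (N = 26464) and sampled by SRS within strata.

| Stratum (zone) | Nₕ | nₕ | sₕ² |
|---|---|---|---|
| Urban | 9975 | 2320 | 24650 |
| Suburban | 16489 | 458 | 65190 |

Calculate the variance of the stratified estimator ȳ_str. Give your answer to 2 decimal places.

Var(ȳ_str) = Σₕ Wₕ²(1 − fₕ)sₕ²/nₕ with Wₕ = Nₕ/N, N = 26464.
Urban: Wₕ = 0.37692715; term = 0.37692715²·(1 − 0.23258145)·24650/2320 = 1.1584467.
Suburban: Wₕ = 0.62307285; term = 0.62307285²·(1 − 0.02777609)·65190/458 = 53.722901.
Sum = 54.881348.

54.88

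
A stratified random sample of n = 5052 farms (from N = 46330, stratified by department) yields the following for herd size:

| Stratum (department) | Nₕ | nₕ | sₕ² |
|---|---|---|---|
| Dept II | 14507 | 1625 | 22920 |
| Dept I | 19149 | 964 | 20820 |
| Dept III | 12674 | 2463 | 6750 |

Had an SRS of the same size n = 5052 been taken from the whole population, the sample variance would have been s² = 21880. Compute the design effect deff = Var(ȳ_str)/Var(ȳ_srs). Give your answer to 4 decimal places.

1.2691

Var(ȳ_str) = Σ Wₕ²(1−fₕ)sₕ²/nₕ with Wₕ = Nₕ/46330:
  Dept II: (14507/46330)²·(1−1625/14507)·22920/1625 = 1.2279977
  Dept I: (19149/46330)²·(1−964/19149)·20820/964 = 3.5037934
  Dept III: (12674/46330)²·(1−2463/12674)·6750/2463 = 0.16523298
  → Var(ȳ_str) = 4.8970241.
Var(ȳ_srs) = (1 − 5052/46330)·21880/5052 = 3.8586938.
deff = 4.8970241 / 3.8586938 = 1.2691.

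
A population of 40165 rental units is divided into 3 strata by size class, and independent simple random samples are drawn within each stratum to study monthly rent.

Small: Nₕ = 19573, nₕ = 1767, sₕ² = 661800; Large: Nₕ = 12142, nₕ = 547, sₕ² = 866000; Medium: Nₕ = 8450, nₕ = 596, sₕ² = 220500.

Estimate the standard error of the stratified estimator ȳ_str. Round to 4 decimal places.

Var(ȳ_str) = Σₕ Wₕ²(1 − fₕ)sₕ²/nₕ with Wₕ = Nₕ/N, N = 40165.
Small: Wₕ = 0.48731483; term = 0.48731483²·(1 − 0.09027742)·661800/1767 = 80.913025.
Large: Wₕ = 0.30230300; term = 0.30230300²·(1 − 0.04505024)·866000/547 = 138.16435.
Medium: Wₕ = 0.21038217; term = 0.21038217²·(1 − 0.07053254)·220500/596 = 15.219991.
Sum = 234.29737.
SE = √(234.29737) = 15.3068.

15.3068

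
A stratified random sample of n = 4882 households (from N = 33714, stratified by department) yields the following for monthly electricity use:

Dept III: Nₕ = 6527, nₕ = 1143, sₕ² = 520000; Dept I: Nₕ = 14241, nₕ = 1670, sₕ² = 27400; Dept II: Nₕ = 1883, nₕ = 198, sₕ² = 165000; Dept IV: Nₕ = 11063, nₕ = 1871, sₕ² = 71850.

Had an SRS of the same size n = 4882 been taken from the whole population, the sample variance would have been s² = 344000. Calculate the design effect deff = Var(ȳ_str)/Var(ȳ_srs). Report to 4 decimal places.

Var(ȳ_str) = Σ Wₕ²(1−fₕ)sₕ²/nₕ with Wₕ = Nₕ/33714:
  Dept III: (6527/33714)²·(1−1143/6527)·520000/1143 = 14.065501
  Dept I: (14241/33714)²·(1−1670/14241)·27400/1670 = 2.5841864
  Dept II: (1883/33714)²·(1−198/1883)·165000/198 = 2.3262073
  Dept IV: (11063/33714)²·(1−1871/11063)·71850/1871 = 3.4357009
  → Var(ȳ_str) = 22.411596.
Var(ȳ_srs) = (1 − 4882/33714)·344000/4882 = 60.259449.
deff = 22.411596 / 60.259449 = 0.3719.

0.3719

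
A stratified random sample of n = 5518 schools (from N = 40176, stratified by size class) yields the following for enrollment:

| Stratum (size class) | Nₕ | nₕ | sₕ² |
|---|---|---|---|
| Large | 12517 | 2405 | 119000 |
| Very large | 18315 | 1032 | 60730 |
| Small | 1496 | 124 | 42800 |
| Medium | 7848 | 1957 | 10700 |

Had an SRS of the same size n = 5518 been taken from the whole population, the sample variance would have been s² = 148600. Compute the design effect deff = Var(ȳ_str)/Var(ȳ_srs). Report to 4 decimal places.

0.6894

Var(ȳ_str) = Σ Wₕ²(1−fₕ)sₕ²/nₕ with Wₕ = Nₕ/40176:
  Large: (12517/40176)²·(1−2405/12517)·119000/2405 = 3.8800364
  Very large: (18315/40176)²·(1−1032/18315)·60730/1032 = 11.540277
  Small: (1496/40176)²·(1−124/1496)·42800/124 = 0.43890891
  Medium: (7848/40176)²·(1−1957/7848)·10700/1957 = 0.1566057
  → Var(ȳ_str) = 16.015828.
Var(ȳ_srs) = (1 − 5518/40176)·148600/5518 = 23.231322.
deff = 16.015828 / 23.231322 = 0.6894.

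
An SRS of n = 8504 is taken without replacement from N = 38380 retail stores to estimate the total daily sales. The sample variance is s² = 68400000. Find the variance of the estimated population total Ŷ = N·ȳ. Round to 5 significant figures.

9.2227 × 10^12

Var(Ŷ) = N²·Var(ȳ) = N²·(1 − n/N)·s²/n.
f = 8504/38380 = 0.22157374; Var(ȳ) = 0.77842626·68400000/8504 = 6261.0955.
Var(Ŷ) = 38380² · 6261.0955 = 9.2227464 × 10^12.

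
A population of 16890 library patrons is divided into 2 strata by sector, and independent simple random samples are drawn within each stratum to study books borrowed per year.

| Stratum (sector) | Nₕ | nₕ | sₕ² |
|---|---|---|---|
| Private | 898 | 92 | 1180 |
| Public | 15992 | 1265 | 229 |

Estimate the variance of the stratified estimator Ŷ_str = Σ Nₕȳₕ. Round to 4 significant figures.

5.192 × 10^7

Var(Ŷ_str) = Σₕ Nₕ²(1 − fₕ)sₕ²/nₕ.
Private: 898²·(1 − 92/898)·1180/92 = 9.2833678 × 10^6.
Public: 15992²·(1 − 1265/15992)·229/1265 = 4.2634584 × 10^7.
Sum = 5.1917952 × 10^7.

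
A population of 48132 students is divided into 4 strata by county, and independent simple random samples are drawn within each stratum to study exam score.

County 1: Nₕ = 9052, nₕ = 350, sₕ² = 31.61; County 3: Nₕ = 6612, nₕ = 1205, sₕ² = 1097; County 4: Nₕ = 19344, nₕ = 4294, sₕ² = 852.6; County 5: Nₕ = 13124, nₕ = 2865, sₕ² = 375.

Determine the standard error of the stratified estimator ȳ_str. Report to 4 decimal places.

0.2229

Var(ȳ_str) = Σₕ Wₕ²(1 − fₕ)sₕ²/nₕ with Wₕ = Nₕ/N, N = 48132.
County 1: Wₕ = 0.18806615; term = 0.18806615²·(1 − 0.03866549)·31.61/350 = 0.0030708051.
County 3: Wₕ = 0.13737223; term = 0.13737223²·(1 − 0.18224440)·1097/1205 = 0.014048857.
County 4: Wₕ = 0.40189479; term = 0.40189479²·(1 − 0.22198098)·852.6/4294 = 0.024951592.
County 5: Wₕ = 0.27266683; term = 0.27266683²·(1 − 0.21830235)·375/2865 = 0.0076069415.
Sum = 0.049678196.
SE = √(0.049678196) = 0.2229.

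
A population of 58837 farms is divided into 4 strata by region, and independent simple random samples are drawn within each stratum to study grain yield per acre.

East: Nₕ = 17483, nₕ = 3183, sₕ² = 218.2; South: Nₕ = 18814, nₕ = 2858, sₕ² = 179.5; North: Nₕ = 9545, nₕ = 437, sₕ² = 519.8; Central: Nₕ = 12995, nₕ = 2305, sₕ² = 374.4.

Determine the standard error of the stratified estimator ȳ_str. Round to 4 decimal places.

Var(ȳ_str) = Σₕ Wₕ²(1 − fₕ)sₕ²/nₕ with Wₕ = Nₕ/N, N = 58837.
East: Wₕ = 0.29714295; term = 0.29714295²·(1 − 0.18206258)·218.2/3183 = 0.0049507279.
South: Wₕ = 0.31976477; term = 0.31976477²·(1 − 0.15190815)·179.5/2858 = 0.0054463601.
North: Wₕ = 0.16222785; term = 0.16222785²·(1 − 0.04578313)·519.8/437 = 0.029871206.
Central: Wₕ = 0.22086442; term = 0.22086442²·(1 − 0.17737591)·374.4/2305 = 0.0065180526.
Sum = 0.046786347.
SE = √(0.046786347) = 0.2163.

0.2163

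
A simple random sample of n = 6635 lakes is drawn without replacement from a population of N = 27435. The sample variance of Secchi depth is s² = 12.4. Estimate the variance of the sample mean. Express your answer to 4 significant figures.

Under SRS without replacement, Var(ȳ) = (1 − f)·s²/n with f = n/N = 6635/27435 = 0.24184436.
Var(ȳ) = (1 − 0.24184436)·12.4/6635 = 0.75815564·0.0018688772 = 0.0014168998.

0.001417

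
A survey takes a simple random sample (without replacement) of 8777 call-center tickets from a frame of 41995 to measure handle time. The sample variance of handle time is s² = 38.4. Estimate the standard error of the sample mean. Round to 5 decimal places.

0.05883

Under SRS without replacement, Var(ȳ) = (1 − f)·s²/n with f = n/N = 8777/41995 = 0.20900107.
Var(ȳ) = (1 − 0.20900107)·38.4/8777 = 0.79099893·0.0043750712 = 0.0034606766.
SE(ȳ) = √(0.0034606766) = 0.05883.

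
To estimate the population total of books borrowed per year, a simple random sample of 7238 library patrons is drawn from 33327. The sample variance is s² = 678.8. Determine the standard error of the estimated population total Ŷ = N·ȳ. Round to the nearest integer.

Var(Ŷ) = N²·Var(ȳ) = N²·(1 − n/N)·s²/n.
f = 7238/33327 = 0.21718126; Var(ȳ) = 0.78281874·678.8/7238 = 0.073414943.
Var(Ŷ) = 33327² · 0.073414943 = 8.1541164 × 10^7.
SE(Ŷ) = √(8.1541164 × 10^7) = 9030.

9030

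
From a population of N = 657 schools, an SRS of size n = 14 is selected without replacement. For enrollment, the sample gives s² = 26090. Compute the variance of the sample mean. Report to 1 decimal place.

1823.9

Under SRS without replacement, Var(ȳ) = (1 − f)·s²/n with f = n/N = 14/657 = 0.02130898.
Var(ȳ) = (1 − 0.02130898)·26090/14 = 0.97869102·1863.5714 = 1823.8606.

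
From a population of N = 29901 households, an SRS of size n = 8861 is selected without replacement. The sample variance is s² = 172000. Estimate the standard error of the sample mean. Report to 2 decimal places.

Under SRS without replacement, Var(ȳ) = (1 − f)·s²/n with f = n/N = 8861/29901 = 0.29634460.
Var(ȳ) = (1 − 0.29634460)·172000/8861 = 0.70365540·19.410902 = 13.658586.
SE(ȳ) = √(13.658586) = 3.70.

3.70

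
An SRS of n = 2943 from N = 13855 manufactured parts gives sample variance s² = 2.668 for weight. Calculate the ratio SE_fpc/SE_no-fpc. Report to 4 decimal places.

f = n/N = 2943/13855 = 0.21241429.
SE_no-fpc = √(s²/n) = 0.030109101; SE_fpc = √((1−f)s²/n) = 0.02672063.
Ratio = √(1−f) = 0.88746026.

0.8875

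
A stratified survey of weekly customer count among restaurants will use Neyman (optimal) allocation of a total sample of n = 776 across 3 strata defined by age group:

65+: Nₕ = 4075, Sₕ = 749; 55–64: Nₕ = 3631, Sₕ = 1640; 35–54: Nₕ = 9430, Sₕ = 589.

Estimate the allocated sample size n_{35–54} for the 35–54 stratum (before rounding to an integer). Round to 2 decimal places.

Neyman allocation: nₕ = n·NₕSₕ / Σⱼ NⱼSⱼ.
Σ NⱼSⱼ = 4075·749 + 3631·1640 + 9430·589 = 1.4561285 × 10^7.
n_{35–54} = 776·9430·589 / (1.4561285 × 10^7) = 296.00.

296.00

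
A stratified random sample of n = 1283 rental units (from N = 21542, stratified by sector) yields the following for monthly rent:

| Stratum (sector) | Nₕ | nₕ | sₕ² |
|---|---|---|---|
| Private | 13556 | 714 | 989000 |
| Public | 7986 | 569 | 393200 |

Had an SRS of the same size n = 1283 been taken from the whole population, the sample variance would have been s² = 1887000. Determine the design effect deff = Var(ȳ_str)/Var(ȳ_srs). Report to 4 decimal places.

Var(ȳ_str) = Σ Wₕ²(1−fₕ)sₕ²/nₕ with Wₕ = Nₕ/21542:
  Private: (13556/21542)²·(1−714/13556)·989000/714 = 519.62527
  Public: (7986/21542)²·(1−569/7986)·393200/569 = 88.203696
  → Var(ȳ_str) = 607.82897.
Var(ȳ_srs) = (1 − 1283/21542)·1887000/1283 = 1383.1753.
deff = 607.82897 / 1383.1753 = 0.4394.

0.4394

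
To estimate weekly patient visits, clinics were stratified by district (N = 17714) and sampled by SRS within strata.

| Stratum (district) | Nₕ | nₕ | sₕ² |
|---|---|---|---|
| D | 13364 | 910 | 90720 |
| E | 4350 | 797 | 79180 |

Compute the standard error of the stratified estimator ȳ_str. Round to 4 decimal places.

7.6007

Var(ȳ_str) = Σₕ Wₕ²(1 − fₕ)sₕ²/nₕ with Wₕ = Nₕ/N, N = 17714.
D: Wₕ = 0.75443152; term = 0.75443152²·(1 − 0.06809339)·90720/910 = 52.877839.
E: Wₕ = 0.24556848; term = 0.24556848²·(1 − 0.18321839)·79180/797 = 4.8933734.
Sum = 57.771212.
SE = √(57.771212) = 7.6007.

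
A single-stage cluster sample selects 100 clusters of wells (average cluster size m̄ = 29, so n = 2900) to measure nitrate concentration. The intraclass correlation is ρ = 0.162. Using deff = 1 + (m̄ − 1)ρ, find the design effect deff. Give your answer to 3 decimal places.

5.536

deff = 1 + (29 − 1)·0.162 = 1 + 4.536 = 5.536.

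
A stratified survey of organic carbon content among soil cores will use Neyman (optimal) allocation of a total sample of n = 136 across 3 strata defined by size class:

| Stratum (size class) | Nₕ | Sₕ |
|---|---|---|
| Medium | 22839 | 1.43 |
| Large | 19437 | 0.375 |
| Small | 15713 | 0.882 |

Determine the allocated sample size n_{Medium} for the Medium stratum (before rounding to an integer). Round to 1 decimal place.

82.5

Neyman allocation: nₕ = n·NₕSₕ / Σⱼ NⱼSⱼ.
Σ NⱼSⱼ = 22839·1.43 + 19437·0.375 + 15713·0.882 = 53807.511.
n_{Medium} = 136·22839·1.43 / 53807.511 = 82.5.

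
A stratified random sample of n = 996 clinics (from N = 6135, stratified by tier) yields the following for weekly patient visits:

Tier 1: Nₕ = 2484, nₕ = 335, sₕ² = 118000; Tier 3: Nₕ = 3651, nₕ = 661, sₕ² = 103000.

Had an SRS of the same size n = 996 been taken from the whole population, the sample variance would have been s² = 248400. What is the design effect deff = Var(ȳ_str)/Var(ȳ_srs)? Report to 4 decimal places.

Var(ȳ_str) = Σ Wₕ²(1−fₕ)sₕ²/nₕ with Wₕ = Nₕ/6135:
  Tier 1: (2484/6135)²·(1−335/2484)·118000/335 = 49.956968
  Tier 3: (3651/6135)²·(1−661/3651)·103000/661 = 45.194923
  → Var(ȳ_str) = 95.151891.
Var(ȳ_srs) = (1 − 996/6135)·248400/996 = 208.90859.
deff = 95.151891 / 208.90859 = 0.4555.

0.4555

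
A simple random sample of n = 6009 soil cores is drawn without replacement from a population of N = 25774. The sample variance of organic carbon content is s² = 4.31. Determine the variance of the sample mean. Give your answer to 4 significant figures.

5.500 × 10^-4

Under SRS without replacement, Var(ȳ) = (1 − f)·s²/n with f = n/N = 6009/25774 = 0.23314193.
Var(ȳ) = (1 − 0.23314193)·4.31/6009 = 0.76685807·7.1725745 × 10^-4 = 5.5003466 × 10^-4.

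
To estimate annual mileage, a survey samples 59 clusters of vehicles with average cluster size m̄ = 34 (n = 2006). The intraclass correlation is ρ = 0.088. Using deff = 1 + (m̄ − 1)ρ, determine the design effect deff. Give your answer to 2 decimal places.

3.90

deff = 1 + (34 − 1)·0.088 = 1 + 2.904 = 3.904.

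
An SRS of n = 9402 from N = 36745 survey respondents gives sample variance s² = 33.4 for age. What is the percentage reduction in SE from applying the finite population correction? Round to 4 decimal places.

13.7371

f = n/N = 9402/36745 = 0.25587155.
SE_no-fpc = √(s²/n) = 0.059602312; SE_fpc = √((1−f)s²/n) = 0.051414672.
Ratio = √(1−f) = 0.86262880. Reduction = 100·(1 − 0.86262880) = 13.7371%.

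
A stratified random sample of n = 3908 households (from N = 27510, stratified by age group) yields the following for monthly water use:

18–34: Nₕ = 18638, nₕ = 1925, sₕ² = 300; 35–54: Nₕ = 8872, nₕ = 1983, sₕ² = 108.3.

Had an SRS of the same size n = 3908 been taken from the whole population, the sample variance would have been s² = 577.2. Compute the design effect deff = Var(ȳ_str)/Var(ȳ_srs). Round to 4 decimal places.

Var(ȳ_str) = Σ Wₕ²(1−fₕ)sₕ²/nₕ with Wₕ = Nₕ/27510:
  18–34: (18638/27510)²·(1−1925/18638)·300/1925 = 0.064145037
  35–54: (8872/27510)²·(1−1983/8872)·108.3/1983 = 0.0044106468
  → Var(ȳ_str) = 0.068555684.
Var(ȳ_srs) = (1 − 3908/27510)·577.2/3908 = 0.12671557.
deff = 0.068555684 / 0.12671557 = 0.5410.

0.5410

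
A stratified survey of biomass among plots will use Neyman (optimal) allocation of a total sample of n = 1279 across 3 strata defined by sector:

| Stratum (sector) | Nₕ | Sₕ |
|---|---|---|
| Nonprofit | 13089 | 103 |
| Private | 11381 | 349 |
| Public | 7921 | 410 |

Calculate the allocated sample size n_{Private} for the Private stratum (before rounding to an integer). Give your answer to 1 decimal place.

Neyman allocation: nₕ = n·NₕSₕ / Σⱼ NⱼSⱼ.
Σ NⱼSⱼ = 13089·103 + 11381·349 + 7921·410 = 8.567746 × 10^6.
n_{Private} = 1279·11381·349 / (8.567746 × 10^6) = 592.9.

592.9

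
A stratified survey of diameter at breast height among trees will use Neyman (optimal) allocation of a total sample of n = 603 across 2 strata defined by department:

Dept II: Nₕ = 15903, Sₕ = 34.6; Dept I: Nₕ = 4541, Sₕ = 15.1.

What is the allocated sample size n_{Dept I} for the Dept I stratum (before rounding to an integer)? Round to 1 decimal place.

Neyman allocation: nₕ = n·NₕSₕ / Σⱼ NⱼSⱼ.
Σ NⱼSⱼ = 15903·34.6 + 4541·15.1 = 618812.9.
n_{Dept I} = 603·4541·15.1 / 618812.9 = 66.8.

66.8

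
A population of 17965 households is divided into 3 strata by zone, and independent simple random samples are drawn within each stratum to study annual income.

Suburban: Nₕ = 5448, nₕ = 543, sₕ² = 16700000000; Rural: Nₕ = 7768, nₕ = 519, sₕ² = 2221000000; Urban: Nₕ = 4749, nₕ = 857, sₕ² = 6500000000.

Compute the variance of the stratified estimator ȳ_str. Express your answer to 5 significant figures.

Var(ȳ_str) = Σₕ Wₕ²(1 − fₕ)sₕ²/nₕ with Wₕ = Nₕ/N, N = 17965.
Suburban: Wₕ = 0.30325633; term = 0.30325633²·(1 − 0.09966960)·16700000000/543 = 2.5464685 × 10^6.
Rural: Wₕ = 0.43239633; term = 0.43239633²·(1 − 0.06681256)·2221000000/519 = 746644.85.
Urban: Wₕ = 0.26434734; term = 0.26434734²·(1 − 0.18045904)·6500000000/857 = 434363.27.
Sum = 3.7274766 × 10^6.

3.7275 × 10^6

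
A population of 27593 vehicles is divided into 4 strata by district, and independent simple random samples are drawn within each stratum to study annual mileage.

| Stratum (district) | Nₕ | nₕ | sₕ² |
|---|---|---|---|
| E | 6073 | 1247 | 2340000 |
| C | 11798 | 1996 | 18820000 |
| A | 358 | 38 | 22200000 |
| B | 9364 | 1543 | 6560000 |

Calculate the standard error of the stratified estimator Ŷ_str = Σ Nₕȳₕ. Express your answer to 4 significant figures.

Var(Ŷ_str) = Σₕ Nₕ²(1 − fₕ)sₕ²/nₕ.
E: 6073²·(1 − 1247/6073)·2340000/1247 = 5.4997127 × 10^10.
C: 11798²·(1 − 1996/11798)·18820000/1996 = 1.0903908 × 10^12.
A: 358²·(1 − 38/358)·22200000/38 = 6.6927158 × 10^10.
B: 9364²·(1 − 1543/9364)·6560000/1543 = 3.1135913 × 10^11.
Sum = 1.5236742 × 10^12.
SE = √(1.5236742 × 10^12) = 1.234 × 10^6.

1.234 × 10^6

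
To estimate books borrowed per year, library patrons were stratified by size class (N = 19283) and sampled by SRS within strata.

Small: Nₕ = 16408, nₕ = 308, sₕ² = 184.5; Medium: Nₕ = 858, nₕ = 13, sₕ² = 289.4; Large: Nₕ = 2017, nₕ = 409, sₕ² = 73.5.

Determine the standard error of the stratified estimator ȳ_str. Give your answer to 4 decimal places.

0.6860

Var(ȳ_str) = Σₕ Wₕ²(1 − fₕ)sₕ²/nₕ with Wₕ = Nₕ/N, N = 19283.
Small: Wₕ = 0.85090494; term = 0.85090494²·(1 − 0.01877133)·184.5/308 = 0.42557683.
Medium: Wₕ = 0.04449515; term = 0.04449515²·(1 − 0.01515152)·289.4/13 = 0.04340602.
Large: Wₕ = 0.10459991; term = 0.10459991²·(1 − 0.20277640)·73.5/409 = 0.0015674972.
Sum = 0.47055035.
SE = √(0.47055035) = 0.6860.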